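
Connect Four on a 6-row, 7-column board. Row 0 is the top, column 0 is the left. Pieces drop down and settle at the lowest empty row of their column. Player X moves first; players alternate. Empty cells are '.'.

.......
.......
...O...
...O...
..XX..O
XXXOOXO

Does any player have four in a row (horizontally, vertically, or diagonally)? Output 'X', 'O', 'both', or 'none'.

none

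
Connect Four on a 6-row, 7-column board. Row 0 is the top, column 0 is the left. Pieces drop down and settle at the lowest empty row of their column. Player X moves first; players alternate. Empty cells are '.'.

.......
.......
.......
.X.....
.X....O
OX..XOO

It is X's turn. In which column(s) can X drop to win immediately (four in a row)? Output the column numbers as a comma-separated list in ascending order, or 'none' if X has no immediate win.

Answer: 1

Derivation:
col 0: drop X → no win
col 1: drop X → WIN!
col 2: drop X → no win
col 3: drop X → no win
col 4: drop X → no win
col 5: drop X → no win
col 6: drop X → no win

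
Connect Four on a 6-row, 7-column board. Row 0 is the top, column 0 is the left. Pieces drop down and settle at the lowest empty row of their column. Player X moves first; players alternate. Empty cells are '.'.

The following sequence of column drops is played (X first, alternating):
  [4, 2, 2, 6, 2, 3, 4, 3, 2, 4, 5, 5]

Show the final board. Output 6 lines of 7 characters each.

Answer: .......
.......
..X....
..X.O..
..XOXO.
..OOXXO

Derivation:
Move 1: X drops in col 4, lands at row 5
Move 2: O drops in col 2, lands at row 5
Move 3: X drops in col 2, lands at row 4
Move 4: O drops in col 6, lands at row 5
Move 5: X drops in col 2, lands at row 3
Move 6: O drops in col 3, lands at row 5
Move 7: X drops in col 4, lands at row 4
Move 8: O drops in col 3, lands at row 4
Move 9: X drops in col 2, lands at row 2
Move 10: O drops in col 4, lands at row 3
Move 11: X drops in col 5, lands at row 5
Move 12: O drops in col 5, lands at row 4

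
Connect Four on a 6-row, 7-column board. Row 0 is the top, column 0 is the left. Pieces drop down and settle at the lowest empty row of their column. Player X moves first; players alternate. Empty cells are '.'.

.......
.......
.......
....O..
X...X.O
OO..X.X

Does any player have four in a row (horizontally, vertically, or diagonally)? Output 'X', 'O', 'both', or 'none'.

none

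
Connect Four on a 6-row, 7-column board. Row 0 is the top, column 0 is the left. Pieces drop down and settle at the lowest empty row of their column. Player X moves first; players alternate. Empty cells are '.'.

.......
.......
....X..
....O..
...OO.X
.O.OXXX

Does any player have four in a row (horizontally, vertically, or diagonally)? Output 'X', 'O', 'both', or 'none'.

none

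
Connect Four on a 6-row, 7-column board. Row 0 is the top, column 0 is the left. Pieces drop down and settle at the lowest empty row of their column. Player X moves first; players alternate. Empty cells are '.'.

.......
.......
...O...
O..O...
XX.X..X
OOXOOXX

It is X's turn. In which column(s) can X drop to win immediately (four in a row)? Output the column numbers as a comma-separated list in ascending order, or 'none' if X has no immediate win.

col 0: drop X → no win
col 1: drop X → no win
col 2: drop X → WIN!
col 3: drop X → no win
col 4: drop X → no win
col 5: drop X → no win
col 6: drop X → no win

Answer: 2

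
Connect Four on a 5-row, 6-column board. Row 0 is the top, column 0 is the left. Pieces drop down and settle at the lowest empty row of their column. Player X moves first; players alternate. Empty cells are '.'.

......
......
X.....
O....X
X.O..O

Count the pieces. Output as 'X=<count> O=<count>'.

X=3 O=3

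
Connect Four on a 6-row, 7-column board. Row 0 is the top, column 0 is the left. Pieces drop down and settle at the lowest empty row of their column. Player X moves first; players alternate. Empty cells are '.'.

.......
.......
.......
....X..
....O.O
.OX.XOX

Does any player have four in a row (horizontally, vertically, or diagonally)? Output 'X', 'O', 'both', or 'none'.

none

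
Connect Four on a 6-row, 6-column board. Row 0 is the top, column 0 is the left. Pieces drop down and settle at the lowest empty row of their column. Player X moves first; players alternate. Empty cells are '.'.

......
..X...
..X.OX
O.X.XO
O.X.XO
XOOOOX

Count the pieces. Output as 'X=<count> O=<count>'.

X=9 O=9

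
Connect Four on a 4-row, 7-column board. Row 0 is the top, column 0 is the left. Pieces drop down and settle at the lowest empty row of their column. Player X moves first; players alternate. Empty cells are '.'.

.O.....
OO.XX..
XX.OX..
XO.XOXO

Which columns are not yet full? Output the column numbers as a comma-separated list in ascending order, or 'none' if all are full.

col 0: top cell = '.' → open
col 1: top cell = 'O' → FULL
col 2: top cell = '.' → open
col 3: top cell = '.' → open
col 4: top cell = '.' → open
col 5: top cell = '.' → open
col 6: top cell = '.' → open

Answer: 0,2,3,4,5,6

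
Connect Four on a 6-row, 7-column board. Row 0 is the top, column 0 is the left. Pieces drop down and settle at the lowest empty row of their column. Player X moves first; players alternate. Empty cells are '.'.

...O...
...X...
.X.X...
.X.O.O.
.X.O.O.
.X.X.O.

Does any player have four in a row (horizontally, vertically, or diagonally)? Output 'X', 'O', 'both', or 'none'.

X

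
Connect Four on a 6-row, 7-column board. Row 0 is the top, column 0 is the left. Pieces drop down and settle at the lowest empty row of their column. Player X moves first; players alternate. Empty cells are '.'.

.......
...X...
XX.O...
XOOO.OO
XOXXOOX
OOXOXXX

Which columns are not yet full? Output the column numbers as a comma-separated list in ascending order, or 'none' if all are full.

col 0: top cell = '.' → open
col 1: top cell = '.' → open
col 2: top cell = '.' → open
col 3: top cell = '.' → open
col 4: top cell = '.' → open
col 5: top cell = '.' → open
col 6: top cell = '.' → open

Answer: 0,1,2,3,4,5,6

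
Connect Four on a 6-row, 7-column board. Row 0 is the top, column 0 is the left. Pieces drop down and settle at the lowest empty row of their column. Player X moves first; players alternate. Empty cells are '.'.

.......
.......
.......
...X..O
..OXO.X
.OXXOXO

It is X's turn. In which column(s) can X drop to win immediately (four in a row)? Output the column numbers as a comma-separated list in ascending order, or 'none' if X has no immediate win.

Answer: 3

Derivation:
col 0: drop X → no win
col 1: drop X → no win
col 2: drop X → no win
col 3: drop X → WIN!
col 4: drop X → no win
col 5: drop X → no win
col 6: drop X → no win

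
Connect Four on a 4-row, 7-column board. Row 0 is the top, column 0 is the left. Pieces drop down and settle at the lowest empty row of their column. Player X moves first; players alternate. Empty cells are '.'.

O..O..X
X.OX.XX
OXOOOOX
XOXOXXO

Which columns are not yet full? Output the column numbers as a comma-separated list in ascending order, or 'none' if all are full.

Answer: 1,2,4,5

Derivation:
col 0: top cell = 'O' → FULL
col 1: top cell = '.' → open
col 2: top cell = '.' → open
col 3: top cell = 'O' → FULL
col 4: top cell = '.' → open
col 5: top cell = '.' → open
col 6: top cell = 'X' → FULL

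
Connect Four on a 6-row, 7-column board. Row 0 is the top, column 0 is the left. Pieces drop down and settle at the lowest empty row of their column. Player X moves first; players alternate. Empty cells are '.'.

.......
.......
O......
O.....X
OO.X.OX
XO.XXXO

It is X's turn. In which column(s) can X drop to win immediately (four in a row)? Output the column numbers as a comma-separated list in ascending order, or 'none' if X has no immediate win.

Answer: 2

Derivation:
col 0: drop X → no win
col 1: drop X → no win
col 2: drop X → WIN!
col 3: drop X → no win
col 4: drop X → no win
col 5: drop X → no win
col 6: drop X → no win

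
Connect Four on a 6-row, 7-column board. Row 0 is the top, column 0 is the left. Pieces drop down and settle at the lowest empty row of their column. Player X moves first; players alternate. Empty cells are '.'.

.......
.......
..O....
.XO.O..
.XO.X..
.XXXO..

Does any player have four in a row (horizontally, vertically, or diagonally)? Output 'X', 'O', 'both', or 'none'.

none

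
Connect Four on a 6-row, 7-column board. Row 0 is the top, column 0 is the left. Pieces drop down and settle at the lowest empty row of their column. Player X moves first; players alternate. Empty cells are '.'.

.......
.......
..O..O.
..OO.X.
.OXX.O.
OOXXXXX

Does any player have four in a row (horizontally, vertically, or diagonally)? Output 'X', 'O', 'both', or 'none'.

X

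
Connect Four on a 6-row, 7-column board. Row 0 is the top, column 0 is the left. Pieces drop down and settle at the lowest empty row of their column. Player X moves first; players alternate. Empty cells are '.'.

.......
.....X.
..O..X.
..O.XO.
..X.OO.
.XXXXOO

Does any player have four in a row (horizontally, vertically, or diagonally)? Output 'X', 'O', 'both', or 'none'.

X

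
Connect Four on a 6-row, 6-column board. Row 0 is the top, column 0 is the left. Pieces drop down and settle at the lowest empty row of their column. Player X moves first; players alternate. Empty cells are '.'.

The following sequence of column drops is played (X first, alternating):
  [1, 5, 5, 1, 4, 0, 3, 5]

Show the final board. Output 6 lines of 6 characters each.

Move 1: X drops in col 1, lands at row 5
Move 2: O drops in col 5, lands at row 5
Move 3: X drops in col 5, lands at row 4
Move 4: O drops in col 1, lands at row 4
Move 5: X drops in col 4, lands at row 5
Move 6: O drops in col 0, lands at row 5
Move 7: X drops in col 3, lands at row 5
Move 8: O drops in col 5, lands at row 3

Answer: ......
......
......
.....O
.O...X
OX.XXO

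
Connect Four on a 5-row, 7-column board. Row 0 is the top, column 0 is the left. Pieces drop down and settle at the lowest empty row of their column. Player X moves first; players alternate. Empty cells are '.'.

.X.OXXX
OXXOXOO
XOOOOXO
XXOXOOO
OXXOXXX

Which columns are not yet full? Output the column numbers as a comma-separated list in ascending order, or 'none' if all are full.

Answer: 0,2

Derivation:
col 0: top cell = '.' → open
col 1: top cell = 'X' → FULL
col 2: top cell = '.' → open
col 3: top cell = 'O' → FULL
col 4: top cell = 'X' → FULL
col 5: top cell = 'X' → FULL
col 6: top cell = 'X' → FULL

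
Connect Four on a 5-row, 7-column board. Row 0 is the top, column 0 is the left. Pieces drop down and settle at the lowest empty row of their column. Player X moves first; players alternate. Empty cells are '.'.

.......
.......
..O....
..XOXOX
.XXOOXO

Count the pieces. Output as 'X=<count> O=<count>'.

X=6 O=6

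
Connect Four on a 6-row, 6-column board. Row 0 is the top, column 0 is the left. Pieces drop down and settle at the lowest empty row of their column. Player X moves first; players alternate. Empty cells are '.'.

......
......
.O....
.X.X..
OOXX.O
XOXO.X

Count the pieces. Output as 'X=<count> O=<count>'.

X=7 O=6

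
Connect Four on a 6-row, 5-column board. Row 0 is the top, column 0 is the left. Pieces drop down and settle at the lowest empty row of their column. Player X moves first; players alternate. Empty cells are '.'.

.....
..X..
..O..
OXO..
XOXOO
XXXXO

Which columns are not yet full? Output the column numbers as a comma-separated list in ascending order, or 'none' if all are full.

Answer: 0,1,2,3,4

Derivation:
col 0: top cell = '.' → open
col 1: top cell = '.' → open
col 2: top cell = '.' → open
col 3: top cell = '.' → open
col 4: top cell = '.' → open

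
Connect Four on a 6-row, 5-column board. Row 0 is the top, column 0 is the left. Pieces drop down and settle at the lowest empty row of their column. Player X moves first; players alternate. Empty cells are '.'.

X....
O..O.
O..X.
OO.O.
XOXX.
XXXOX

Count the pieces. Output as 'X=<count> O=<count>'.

X=9 O=8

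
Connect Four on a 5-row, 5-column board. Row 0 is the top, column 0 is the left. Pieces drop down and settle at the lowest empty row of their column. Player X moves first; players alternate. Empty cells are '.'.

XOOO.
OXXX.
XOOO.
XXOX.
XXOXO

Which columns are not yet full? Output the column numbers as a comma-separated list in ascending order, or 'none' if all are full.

col 0: top cell = 'X' → FULL
col 1: top cell = 'O' → FULL
col 2: top cell = 'O' → FULL
col 3: top cell = 'O' → FULL
col 4: top cell = '.' → open

Answer: 4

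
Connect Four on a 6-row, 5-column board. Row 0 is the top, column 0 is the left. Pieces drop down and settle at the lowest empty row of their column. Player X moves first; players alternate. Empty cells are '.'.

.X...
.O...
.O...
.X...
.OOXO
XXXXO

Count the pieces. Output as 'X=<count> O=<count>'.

X=7 O=6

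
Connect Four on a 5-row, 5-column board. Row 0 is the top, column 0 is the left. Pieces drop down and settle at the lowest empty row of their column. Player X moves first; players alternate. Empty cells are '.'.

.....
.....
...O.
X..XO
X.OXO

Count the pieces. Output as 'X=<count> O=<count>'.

X=4 O=4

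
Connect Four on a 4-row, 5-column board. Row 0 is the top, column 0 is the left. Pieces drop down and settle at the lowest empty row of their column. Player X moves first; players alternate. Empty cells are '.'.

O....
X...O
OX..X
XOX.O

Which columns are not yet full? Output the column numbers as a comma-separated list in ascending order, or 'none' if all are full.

Answer: 1,2,3,4

Derivation:
col 0: top cell = 'O' → FULL
col 1: top cell = '.' → open
col 2: top cell = '.' → open
col 3: top cell = '.' → open
col 4: top cell = '.' → open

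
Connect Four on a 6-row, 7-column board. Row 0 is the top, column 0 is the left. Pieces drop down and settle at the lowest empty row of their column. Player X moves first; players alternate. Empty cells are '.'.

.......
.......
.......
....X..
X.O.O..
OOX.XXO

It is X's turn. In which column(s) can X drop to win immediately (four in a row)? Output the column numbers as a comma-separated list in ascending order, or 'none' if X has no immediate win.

col 0: drop X → no win
col 1: drop X → no win
col 2: drop X → no win
col 3: drop X → WIN!
col 4: drop X → no win
col 5: drop X → no win
col 6: drop X → no win

Answer: 3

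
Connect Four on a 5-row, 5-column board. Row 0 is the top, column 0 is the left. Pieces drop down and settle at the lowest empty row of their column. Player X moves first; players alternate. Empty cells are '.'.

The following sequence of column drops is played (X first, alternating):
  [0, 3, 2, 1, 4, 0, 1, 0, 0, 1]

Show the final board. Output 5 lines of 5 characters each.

Move 1: X drops in col 0, lands at row 4
Move 2: O drops in col 3, lands at row 4
Move 3: X drops in col 2, lands at row 4
Move 4: O drops in col 1, lands at row 4
Move 5: X drops in col 4, lands at row 4
Move 6: O drops in col 0, lands at row 3
Move 7: X drops in col 1, lands at row 3
Move 8: O drops in col 0, lands at row 2
Move 9: X drops in col 0, lands at row 1
Move 10: O drops in col 1, lands at row 2

Answer: .....
X....
OO...
OX...
XOXOX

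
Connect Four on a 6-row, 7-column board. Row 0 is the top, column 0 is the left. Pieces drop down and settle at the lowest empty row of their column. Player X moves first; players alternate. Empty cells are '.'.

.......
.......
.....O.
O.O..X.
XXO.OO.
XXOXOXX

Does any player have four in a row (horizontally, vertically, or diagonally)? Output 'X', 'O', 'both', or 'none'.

none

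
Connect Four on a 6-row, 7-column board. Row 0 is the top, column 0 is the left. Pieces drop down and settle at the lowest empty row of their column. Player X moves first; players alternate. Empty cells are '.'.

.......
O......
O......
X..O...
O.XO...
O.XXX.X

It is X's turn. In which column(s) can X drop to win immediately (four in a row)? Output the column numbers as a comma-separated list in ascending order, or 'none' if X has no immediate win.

Answer: 1,5

Derivation:
col 0: drop X → no win
col 1: drop X → WIN!
col 2: drop X → no win
col 3: drop X → no win
col 4: drop X → no win
col 5: drop X → WIN!
col 6: drop X → no win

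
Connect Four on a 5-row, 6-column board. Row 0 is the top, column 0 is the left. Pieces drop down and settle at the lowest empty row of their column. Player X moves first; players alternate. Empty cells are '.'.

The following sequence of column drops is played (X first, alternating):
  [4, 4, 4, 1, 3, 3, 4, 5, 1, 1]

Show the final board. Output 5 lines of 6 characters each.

Move 1: X drops in col 4, lands at row 4
Move 2: O drops in col 4, lands at row 3
Move 3: X drops in col 4, lands at row 2
Move 4: O drops in col 1, lands at row 4
Move 5: X drops in col 3, lands at row 4
Move 6: O drops in col 3, lands at row 3
Move 7: X drops in col 4, lands at row 1
Move 8: O drops in col 5, lands at row 4
Move 9: X drops in col 1, lands at row 3
Move 10: O drops in col 1, lands at row 2

Answer: ......
....X.
.O..X.
.X.OO.
.O.XXO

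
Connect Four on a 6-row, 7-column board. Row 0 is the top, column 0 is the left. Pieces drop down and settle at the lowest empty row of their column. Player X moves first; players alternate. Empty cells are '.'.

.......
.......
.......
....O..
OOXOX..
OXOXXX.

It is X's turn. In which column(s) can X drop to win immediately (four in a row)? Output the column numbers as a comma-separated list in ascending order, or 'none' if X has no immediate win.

col 0: drop X → no win
col 1: drop X → no win
col 2: drop X → no win
col 3: drop X → no win
col 4: drop X → no win
col 5: drop X → no win
col 6: drop X → WIN!

Answer: 6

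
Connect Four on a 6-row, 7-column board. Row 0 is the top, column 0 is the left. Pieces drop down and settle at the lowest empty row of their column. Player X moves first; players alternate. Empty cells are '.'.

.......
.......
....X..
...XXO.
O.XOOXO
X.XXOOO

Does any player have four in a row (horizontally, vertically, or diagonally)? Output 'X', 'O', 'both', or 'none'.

none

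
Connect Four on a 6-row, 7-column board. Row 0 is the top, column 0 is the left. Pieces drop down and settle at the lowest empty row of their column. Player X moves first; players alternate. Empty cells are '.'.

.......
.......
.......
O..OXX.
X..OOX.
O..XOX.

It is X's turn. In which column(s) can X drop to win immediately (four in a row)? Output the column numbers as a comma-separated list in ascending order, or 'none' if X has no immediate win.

col 0: drop X → no win
col 1: drop X → no win
col 2: drop X → no win
col 3: drop X → no win
col 4: drop X → no win
col 5: drop X → WIN!
col 6: drop X → no win

Answer: 5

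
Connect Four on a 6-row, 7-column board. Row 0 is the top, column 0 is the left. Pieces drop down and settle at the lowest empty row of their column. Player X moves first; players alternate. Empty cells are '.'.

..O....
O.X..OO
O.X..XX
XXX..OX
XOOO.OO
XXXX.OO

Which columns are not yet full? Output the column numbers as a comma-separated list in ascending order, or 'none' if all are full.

Answer: 0,1,3,4,5,6

Derivation:
col 0: top cell = '.' → open
col 1: top cell = '.' → open
col 2: top cell = 'O' → FULL
col 3: top cell = '.' → open
col 4: top cell = '.' → open
col 5: top cell = '.' → open
col 6: top cell = '.' → open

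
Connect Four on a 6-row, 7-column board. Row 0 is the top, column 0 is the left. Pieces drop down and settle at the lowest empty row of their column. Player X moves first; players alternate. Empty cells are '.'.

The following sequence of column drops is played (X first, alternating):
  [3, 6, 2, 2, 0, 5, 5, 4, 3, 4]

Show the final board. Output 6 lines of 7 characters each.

Move 1: X drops in col 3, lands at row 5
Move 2: O drops in col 6, lands at row 5
Move 3: X drops in col 2, lands at row 5
Move 4: O drops in col 2, lands at row 4
Move 5: X drops in col 0, lands at row 5
Move 6: O drops in col 5, lands at row 5
Move 7: X drops in col 5, lands at row 4
Move 8: O drops in col 4, lands at row 5
Move 9: X drops in col 3, lands at row 4
Move 10: O drops in col 4, lands at row 4

Answer: .......
.......
.......
.......
..OXOX.
X.XXOOO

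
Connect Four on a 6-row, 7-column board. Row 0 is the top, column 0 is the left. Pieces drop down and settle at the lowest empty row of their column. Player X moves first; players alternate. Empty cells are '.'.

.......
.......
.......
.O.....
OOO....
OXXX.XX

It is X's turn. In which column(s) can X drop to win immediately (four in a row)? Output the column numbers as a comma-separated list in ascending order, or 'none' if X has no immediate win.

col 0: drop X → no win
col 1: drop X → no win
col 2: drop X → no win
col 3: drop X → no win
col 4: drop X → WIN!
col 5: drop X → no win
col 6: drop X → no win

Answer: 4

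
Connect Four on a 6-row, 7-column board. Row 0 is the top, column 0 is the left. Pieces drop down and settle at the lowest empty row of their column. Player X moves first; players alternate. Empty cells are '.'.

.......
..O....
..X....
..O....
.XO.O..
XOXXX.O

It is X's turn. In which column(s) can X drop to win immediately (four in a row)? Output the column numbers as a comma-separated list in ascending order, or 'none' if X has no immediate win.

Answer: 5

Derivation:
col 0: drop X → no win
col 1: drop X → no win
col 2: drop X → no win
col 3: drop X → no win
col 4: drop X → no win
col 5: drop X → WIN!
col 6: drop X → no win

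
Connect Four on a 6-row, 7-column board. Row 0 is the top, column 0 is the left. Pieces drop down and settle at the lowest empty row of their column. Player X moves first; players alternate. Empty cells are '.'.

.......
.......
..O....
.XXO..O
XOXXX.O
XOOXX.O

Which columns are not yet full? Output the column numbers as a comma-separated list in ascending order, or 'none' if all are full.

col 0: top cell = '.' → open
col 1: top cell = '.' → open
col 2: top cell = '.' → open
col 3: top cell = '.' → open
col 4: top cell = '.' → open
col 5: top cell = '.' → open
col 6: top cell = '.' → open

Answer: 0,1,2,3,4,5,6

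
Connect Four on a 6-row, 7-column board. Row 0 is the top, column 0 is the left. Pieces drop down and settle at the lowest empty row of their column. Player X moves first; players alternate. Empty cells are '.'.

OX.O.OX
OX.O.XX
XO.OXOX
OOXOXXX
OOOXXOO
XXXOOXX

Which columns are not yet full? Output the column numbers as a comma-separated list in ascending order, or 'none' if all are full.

Answer: 2,4

Derivation:
col 0: top cell = 'O' → FULL
col 1: top cell = 'X' → FULL
col 2: top cell = '.' → open
col 3: top cell = 'O' → FULL
col 4: top cell = '.' → open
col 5: top cell = 'O' → FULL
col 6: top cell = 'X' → FULL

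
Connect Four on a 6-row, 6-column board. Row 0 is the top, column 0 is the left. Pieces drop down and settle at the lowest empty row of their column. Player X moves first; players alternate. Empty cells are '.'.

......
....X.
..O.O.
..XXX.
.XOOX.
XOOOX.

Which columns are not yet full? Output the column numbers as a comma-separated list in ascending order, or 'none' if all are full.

col 0: top cell = '.' → open
col 1: top cell = '.' → open
col 2: top cell = '.' → open
col 3: top cell = '.' → open
col 4: top cell = '.' → open
col 5: top cell = '.' → open

Answer: 0,1,2,3,4,5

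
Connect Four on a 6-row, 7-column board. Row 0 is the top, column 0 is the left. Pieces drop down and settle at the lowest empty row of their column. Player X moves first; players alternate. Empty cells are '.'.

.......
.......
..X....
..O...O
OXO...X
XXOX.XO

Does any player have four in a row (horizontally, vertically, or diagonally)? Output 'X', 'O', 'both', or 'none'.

none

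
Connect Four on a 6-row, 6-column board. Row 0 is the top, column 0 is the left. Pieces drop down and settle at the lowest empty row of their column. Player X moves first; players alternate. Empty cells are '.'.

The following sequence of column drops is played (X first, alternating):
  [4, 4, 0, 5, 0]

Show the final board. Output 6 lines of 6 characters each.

Move 1: X drops in col 4, lands at row 5
Move 2: O drops in col 4, lands at row 4
Move 3: X drops in col 0, lands at row 5
Move 4: O drops in col 5, lands at row 5
Move 5: X drops in col 0, lands at row 4

Answer: ......
......
......
......
X...O.
X...XO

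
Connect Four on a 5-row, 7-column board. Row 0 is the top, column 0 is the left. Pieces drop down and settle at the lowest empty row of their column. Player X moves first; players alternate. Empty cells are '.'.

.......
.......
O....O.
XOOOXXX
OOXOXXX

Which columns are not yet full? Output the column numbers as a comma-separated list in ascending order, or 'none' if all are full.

Answer: 0,1,2,3,4,5,6

Derivation:
col 0: top cell = '.' → open
col 1: top cell = '.' → open
col 2: top cell = '.' → open
col 3: top cell = '.' → open
col 4: top cell = '.' → open
col 5: top cell = '.' → open
col 6: top cell = '.' → open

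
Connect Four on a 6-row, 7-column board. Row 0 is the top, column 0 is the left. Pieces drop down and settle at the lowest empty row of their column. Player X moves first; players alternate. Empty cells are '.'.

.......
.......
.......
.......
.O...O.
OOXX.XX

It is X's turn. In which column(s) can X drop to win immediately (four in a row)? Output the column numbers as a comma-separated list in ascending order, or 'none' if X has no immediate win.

col 0: drop X → no win
col 1: drop X → no win
col 2: drop X → no win
col 3: drop X → no win
col 4: drop X → WIN!
col 5: drop X → no win
col 6: drop X → no win

Answer: 4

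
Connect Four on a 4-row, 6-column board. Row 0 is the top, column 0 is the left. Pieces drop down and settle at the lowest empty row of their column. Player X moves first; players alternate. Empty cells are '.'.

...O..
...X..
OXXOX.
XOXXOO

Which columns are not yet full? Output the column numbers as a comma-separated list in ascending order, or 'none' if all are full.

col 0: top cell = '.' → open
col 1: top cell = '.' → open
col 2: top cell = '.' → open
col 3: top cell = 'O' → FULL
col 4: top cell = '.' → open
col 5: top cell = '.' → open

Answer: 0,1,2,4,5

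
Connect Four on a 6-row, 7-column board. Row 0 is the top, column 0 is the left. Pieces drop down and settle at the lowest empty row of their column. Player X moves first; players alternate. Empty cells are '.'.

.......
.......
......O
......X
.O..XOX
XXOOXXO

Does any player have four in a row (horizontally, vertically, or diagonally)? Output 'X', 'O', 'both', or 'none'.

none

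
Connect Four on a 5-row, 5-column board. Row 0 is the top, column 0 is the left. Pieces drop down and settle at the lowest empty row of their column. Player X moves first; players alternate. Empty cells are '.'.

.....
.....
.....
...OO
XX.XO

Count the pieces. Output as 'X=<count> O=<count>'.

X=3 O=3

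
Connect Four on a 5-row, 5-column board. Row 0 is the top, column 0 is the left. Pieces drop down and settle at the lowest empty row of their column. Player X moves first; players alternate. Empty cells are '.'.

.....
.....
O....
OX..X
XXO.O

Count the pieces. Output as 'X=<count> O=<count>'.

X=4 O=4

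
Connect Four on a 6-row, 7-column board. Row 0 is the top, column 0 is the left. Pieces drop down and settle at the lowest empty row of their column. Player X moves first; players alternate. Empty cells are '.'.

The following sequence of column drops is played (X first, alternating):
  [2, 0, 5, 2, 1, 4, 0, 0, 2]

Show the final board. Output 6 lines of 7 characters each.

Answer: .......
.......
.......
O.X....
X.O....
OXX.OX.

Derivation:
Move 1: X drops in col 2, lands at row 5
Move 2: O drops in col 0, lands at row 5
Move 3: X drops in col 5, lands at row 5
Move 4: O drops in col 2, lands at row 4
Move 5: X drops in col 1, lands at row 5
Move 6: O drops in col 4, lands at row 5
Move 7: X drops in col 0, lands at row 4
Move 8: O drops in col 0, lands at row 3
Move 9: X drops in col 2, lands at row 3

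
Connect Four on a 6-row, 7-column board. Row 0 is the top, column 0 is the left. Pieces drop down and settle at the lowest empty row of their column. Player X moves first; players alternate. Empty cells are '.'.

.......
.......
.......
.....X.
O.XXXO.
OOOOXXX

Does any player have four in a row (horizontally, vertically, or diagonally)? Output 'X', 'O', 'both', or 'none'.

O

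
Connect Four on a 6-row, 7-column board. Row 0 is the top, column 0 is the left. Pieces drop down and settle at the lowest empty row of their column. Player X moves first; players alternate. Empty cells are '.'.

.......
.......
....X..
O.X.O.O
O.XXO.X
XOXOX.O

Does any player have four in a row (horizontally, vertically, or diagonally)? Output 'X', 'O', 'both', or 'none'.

none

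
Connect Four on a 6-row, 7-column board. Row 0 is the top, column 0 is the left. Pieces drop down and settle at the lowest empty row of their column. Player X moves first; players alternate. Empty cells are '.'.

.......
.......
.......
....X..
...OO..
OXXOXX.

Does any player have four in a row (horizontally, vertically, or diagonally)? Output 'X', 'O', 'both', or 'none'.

none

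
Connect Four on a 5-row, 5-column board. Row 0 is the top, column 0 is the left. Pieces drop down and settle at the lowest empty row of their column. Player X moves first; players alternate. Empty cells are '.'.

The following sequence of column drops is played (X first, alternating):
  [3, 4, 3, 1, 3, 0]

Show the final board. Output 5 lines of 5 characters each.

Move 1: X drops in col 3, lands at row 4
Move 2: O drops in col 4, lands at row 4
Move 3: X drops in col 3, lands at row 3
Move 4: O drops in col 1, lands at row 4
Move 5: X drops in col 3, lands at row 2
Move 6: O drops in col 0, lands at row 4

Answer: .....
.....
...X.
...X.
OO.XO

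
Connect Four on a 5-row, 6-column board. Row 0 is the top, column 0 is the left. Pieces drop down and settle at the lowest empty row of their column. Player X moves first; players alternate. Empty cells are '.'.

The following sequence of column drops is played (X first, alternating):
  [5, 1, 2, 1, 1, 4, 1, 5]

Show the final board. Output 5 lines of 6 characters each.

Move 1: X drops in col 5, lands at row 4
Move 2: O drops in col 1, lands at row 4
Move 3: X drops in col 2, lands at row 4
Move 4: O drops in col 1, lands at row 3
Move 5: X drops in col 1, lands at row 2
Move 6: O drops in col 4, lands at row 4
Move 7: X drops in col 1, lands at row 1
Move 8: O drops in col 5, lands at row 3

Answer: ......
.X....
.X....
.O...O
.OX.OX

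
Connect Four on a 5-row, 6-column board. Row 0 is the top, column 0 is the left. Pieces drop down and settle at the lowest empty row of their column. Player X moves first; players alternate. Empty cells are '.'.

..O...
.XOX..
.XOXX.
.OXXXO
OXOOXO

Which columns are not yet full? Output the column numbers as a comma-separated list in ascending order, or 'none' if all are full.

col 0: top cell = '.' → open
col 1: top cell = '.' → open
col 2: top cell = 'O' → FULL
col 3: top cell = '.' → open
col 4: top cell = '.' → open
col 5: top cell = '.' → open

Answer: 0,1,3,4,5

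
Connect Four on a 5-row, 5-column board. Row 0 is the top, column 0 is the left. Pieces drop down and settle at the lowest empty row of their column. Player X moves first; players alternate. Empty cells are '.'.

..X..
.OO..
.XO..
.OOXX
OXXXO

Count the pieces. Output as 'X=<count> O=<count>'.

X=7 O=7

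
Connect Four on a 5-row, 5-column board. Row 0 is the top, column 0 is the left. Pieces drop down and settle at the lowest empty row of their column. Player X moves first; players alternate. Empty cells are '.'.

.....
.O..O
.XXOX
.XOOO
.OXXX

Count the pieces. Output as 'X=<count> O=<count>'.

X=7 O=7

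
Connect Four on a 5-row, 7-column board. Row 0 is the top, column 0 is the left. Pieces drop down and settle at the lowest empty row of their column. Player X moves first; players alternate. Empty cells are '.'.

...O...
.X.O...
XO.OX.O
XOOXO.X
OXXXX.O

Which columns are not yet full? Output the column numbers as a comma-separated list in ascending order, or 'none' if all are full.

Answer: 0,1,2,4,5,6

Derivation:
col 0: top cell = '.' → open
col 1: top cell = '.' → open
col 2: top cell = '.' → open
col 3: top cell = 'O' → FULL
col 4: top cell = '.' → open
col 5: top cell = '.' → open
col 6: top cell = '.' → open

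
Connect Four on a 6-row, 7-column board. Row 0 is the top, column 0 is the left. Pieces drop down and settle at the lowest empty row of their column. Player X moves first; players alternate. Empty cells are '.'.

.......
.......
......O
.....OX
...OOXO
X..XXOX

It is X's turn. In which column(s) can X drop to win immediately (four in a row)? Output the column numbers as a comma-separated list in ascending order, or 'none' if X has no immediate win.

Answer: none

Derivation:
col 0: drop X → no win
col 1: drop X → no win
col 2: drop X → no win
col 3: drop X → no win
col 4: drop X → no win
col 5: drop X → no win
col 6: drop X → no win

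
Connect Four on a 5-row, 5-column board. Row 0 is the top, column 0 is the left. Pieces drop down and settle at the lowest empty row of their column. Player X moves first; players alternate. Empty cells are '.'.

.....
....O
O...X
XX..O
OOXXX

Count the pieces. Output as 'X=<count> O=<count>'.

X=6 O=5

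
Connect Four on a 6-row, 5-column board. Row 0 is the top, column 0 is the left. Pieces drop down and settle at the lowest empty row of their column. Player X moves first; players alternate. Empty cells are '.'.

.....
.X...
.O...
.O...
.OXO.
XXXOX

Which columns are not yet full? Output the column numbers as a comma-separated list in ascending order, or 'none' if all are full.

col 0: top cell = '.' → open
col 1: top cell = '.' → open
col 2: top cell = '.' → open
col 3: top cell = '.' → open
col 4: top cell = '.' → open

Answer: 0,1,2,3,4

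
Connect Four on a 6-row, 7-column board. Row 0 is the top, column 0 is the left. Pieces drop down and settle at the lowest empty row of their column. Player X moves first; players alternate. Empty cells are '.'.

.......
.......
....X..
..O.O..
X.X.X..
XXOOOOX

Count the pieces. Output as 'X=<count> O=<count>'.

X=7 O=6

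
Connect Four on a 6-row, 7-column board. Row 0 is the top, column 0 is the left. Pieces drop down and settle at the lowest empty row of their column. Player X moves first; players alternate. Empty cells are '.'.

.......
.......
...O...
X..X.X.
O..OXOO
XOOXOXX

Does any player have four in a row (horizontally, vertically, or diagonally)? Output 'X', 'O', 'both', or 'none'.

none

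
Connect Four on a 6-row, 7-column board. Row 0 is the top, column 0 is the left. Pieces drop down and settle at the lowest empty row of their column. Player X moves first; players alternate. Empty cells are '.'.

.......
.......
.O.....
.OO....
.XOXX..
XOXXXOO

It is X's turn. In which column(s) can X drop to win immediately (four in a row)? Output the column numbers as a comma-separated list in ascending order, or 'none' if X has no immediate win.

col 0: drop X → no win
col 1: drop X → no win
col 2: drop X → no win
col 3: drop X → no win
col 4: drop X → no win
col 5: drop X → no win
col 6: drop X → no win

Answer: none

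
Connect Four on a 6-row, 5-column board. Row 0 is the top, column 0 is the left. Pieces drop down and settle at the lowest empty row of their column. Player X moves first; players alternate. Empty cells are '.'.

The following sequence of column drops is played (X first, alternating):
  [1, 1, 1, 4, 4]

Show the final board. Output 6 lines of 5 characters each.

Answer: .....
.....
.....
.X...
.O..X
.X..O

Derivation:
Move 1: X drops in col 1, lands at row 5
Move 2: O drops in col 1, lands at row 4
Move 3: X drops in col 1, lands at row 3
Move 4: O drops in col 4, lands at row 5
Move 5: X drops in col 4, lands at row 4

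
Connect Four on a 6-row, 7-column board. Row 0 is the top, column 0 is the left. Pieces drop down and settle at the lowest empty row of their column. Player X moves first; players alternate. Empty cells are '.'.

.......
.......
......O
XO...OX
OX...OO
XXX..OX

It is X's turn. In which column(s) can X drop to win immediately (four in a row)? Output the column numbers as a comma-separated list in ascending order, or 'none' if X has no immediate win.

col 0: drop X → no win
col 1: drop X → no win
col 2: drop X → no win
col 3: drop X → WIN!
col 4: drop X → no win
col 5: drop X → no win
col 6: drop X → no win

Answer: 3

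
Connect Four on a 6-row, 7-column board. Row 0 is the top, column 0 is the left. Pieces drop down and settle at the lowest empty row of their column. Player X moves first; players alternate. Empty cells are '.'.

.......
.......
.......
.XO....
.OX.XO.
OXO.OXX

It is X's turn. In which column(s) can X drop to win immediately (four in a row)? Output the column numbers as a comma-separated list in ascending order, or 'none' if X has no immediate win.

Answer: none

Derivation:
col 0: drop X → no win
col 1: drop X → no win
col 2: drop X → no win
col 3: drop X → no win
col 4: drop X → no win
col 5: drop X → no win
col 6: drop X → no win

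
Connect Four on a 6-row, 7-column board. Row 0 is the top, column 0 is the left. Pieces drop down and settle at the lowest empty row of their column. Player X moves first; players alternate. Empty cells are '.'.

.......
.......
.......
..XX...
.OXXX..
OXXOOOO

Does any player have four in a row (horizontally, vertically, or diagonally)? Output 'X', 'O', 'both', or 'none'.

O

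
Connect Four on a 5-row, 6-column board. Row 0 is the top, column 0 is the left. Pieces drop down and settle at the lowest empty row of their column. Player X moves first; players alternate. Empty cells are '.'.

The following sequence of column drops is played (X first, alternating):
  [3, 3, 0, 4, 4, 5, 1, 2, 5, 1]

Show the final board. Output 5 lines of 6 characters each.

Move 1: X drops in col 3, lands at row 4
Move 2: O drops in col 3, lands at row 3
Move 3: X drops in col 0, lands at row 4
Move 4: O drops in col 4, lands at row 4
Move 5: X drops in col 4, lands at row 3
Move 6: O drops in col 5, lands at row 4
Move 7: X drops in col 1, lands at row 4
Move 8: O drops in col 2, lands at row 4
Move 9: X drops in col 5, lands at row 3
Move 10: O drops in col 1, lands at row 3

Answer: ......
......
......
.O.OXX
XXOXOO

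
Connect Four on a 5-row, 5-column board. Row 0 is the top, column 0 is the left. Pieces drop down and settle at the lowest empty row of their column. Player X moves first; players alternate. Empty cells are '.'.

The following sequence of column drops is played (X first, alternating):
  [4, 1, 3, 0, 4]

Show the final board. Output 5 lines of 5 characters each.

Answer: .....
.....
.....
....X
OO.XX

Derivation:
Move 1: X drops in col 4, lands at row 4
Move 2: O drops in col 1, lands at row 4
Move 3: X drops in col 3, lands at row 4
Move 4: O drops in col 0, lands at row 4
Move 5: X drops in col 4, lands at row 3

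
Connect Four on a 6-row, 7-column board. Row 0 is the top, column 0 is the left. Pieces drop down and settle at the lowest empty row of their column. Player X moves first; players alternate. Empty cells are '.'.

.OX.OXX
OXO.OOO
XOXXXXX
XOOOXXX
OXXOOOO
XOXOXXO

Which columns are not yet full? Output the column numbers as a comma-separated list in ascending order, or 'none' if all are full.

col 0: top cell = '.' → open
col 1: top cell = 'O' → FULL
col 2: top cell = 'X' → FULL
col 3: top cell = '.' → open
col 4: top cell = 'O' → FULL
col 5: top cell = 'X' → FULL
col 6: top cell = 'X' → FULL

Answer: 0,3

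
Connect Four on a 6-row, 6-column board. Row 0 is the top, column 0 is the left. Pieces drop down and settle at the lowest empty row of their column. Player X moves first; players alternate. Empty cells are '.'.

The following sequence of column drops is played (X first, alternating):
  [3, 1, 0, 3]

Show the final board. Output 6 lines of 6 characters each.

Move 1: X drops in col 3, lands at row 5
Move 2: O drops in col 1, lands at row 5
Move 3: X drops in col 0, lands at row 5
Move 4: O drops in col 3, lands at row 4

Answer: ......
......
......
......
...O..
XO.X..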